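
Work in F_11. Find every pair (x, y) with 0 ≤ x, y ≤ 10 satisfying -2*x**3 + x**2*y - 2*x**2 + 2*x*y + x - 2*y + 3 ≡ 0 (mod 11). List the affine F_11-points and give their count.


Affine F_11-points: {(0, 7), (1, 0), (2, 5), (3, 0), (6, 0), (7, 8), (8, 8), (9, 10), (10, 8)}; count = 9.

For each of the 121 pairs (x, y) ∈ F_11², evaluate f(x, y) mod 11. Record the zeros.
  x = 0: [0↦3, 1↦1, 2↦10, 3↦8, 4↦6, 5↦4, 6↦2, 7↦0, 8↦9, 9↦7, 10↦5]  zeros at y ∈ {7}
  x = 1: [0↦0, 1↦1, 2↦2, 3↦3, 4↦4, 5↦5, 6↦6, 7↦7, 8↦8, 9↦9, 10↦10]  zeros at y ∈ {0}
  x = 2: [0↦3, 1↦9, 2↦4, 3↦10, 4↦5, 5↦0, 6↦6, 7↦1, 8↦7, 9↦2, 10↦8]  zeros at y ∈ {5}
  x = 3: [0↦0, 1↦2, 2↦4, 3↦6, 4↦8, 5↦10, 6↦1, 7↦3, 8↦5, 9↦7, 10↦9]  zeros at y ∈ {0}
  x = 4: [0↦1, 1↦1, 2↦1, 3↦1, 4↦1, 5↦1, 6↦1, 7↦1, 8↦1, 9↦1, 10↦1]  zeros at y ∈ ∅
  x = 5: [0↦5, 1↦5, 2↦5, 3↦5, 4↦5, 5↦5, 6↦5, 7↦5, 8↦5, 9↦5, 10↦5]  zeros at y ∈ ∅
  x = 6: [0↦0, 1↦2, 2↦4, 3↦6, 4↦8, 5↦10, 6↦1, 7↦3, 8↦5, 9↦7, 10↦9]  zeros at y ∈ {0}
  x = 7: [0↦7, 1↦2, 2↦8, 3↦3, 4↦9, 5↦4, 6↦10, 7↦5, 8↦0, 9↦6, 10↦1]  zeros at y ∈ {8}
  x = 8: [0↦3, 1↦4, 2↦5, 3↦6, 4↦7, 5↦8, 6↦9, 7↦10, 8↦0, 9↦1, 10↦2]  zeros at y ∈ {8}
  x = 9: [0↦9, 1↦7, 2↦5, 3↦3, 4↦1, 5↦10, 6↦8, 7↦6, 8↦4, 9↦2, 10↦0]  zeros at y ∈ {10}
  x = 10: [0↦2, 1↦10, 2↦7, 3↦4, 4↦1, 5↦9, 6↦6, 7↦3, 8↦0, 9↦8, 10↦5]  zeros at y ∈ {8}
Collecting zeros: affine points = {(0, 7), (1, 0), (2, 5), (3, 0), (6, 0), (7, 8), (8, 8), (9, 10), (10, 8)}.
Total count |C(F_11)_aff| = 9.


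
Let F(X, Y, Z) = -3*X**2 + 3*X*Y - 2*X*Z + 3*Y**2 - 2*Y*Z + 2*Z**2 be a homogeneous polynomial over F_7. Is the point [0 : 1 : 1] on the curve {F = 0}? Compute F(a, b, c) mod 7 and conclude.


F(0,1,1) ≡ 3 (mod 7); P is NOT on the curve.

Evaluate F(0, 1, 1) term-by-term (mod 7).
  -3*X**2 ↦ -3·0·1·1 = 0
  3*X*Y ↦ 3·0·1·1 = 0
  -2*X*Z ↦ -2·0·1·1 = 0
  3*Y**2 ↦ 3·1·1·1 = 3
  -2*Y*Z ↦ -2·1·1·1 = -2
  2*Z**2 ↦ 2·1·1·1 = 2
Sum: F(0, 1, 1) = (0) + (0) + (0) + (3) + (-2) + (2) = 3.
Reducing mod 7: 3 ≡ 3 (mod 7).
Since F(a, b, c) ≡ 3 ≠ 0 (mod 7), P does NOT lie on the curve.


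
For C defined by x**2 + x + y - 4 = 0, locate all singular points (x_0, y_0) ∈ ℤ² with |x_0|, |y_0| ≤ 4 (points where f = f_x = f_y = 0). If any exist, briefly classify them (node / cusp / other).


No singular points in the scanned grid; C is smooth there.

Compute partial derivatives:
  f_x = 2*x + 1.
  f_y = 1.
f_y = 1 is a nonzero constant, so f_y never vanishes: no point (x, y) can satisfy f = f_x = f_y = 0. In particular no (x, y) ∈ {−4, ..., 4}² is singular; the curve is smooth.


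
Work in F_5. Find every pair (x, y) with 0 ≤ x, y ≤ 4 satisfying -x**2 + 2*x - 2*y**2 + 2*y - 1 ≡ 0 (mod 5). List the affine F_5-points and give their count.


Affine F_5-points: {(0, 2), (0, 4), (1, 0), (1, 1), (2, 2), (2, 4)}; count = 6.

For each of the 25 pairs (x, y) ∈ F_5², evaluate f(x, y) mod 5. Record the zeros.
  x = 0: [0↦4, 1↦4, 2↦0, 3↦2, 4↦0]  zeros at y ∈ {2, 4}
  x = 1: [0↦0, 1↦0, 2↦1, 3↦3, 4↦1]  zeros at y ∈ {0, 1}
  x = 2: [0↦4, 1↦4, 2↦0, 3↦2, 4↦0]  zeros at y ∈ {2, 4}
  x = 3: [0↦1, 1↦1, 2↦2, 3↦4, 4↦2]  zeros at y ∈ ∅
  x = 4: [0↦1, 1↦1, 2↦2, 3↦4, 4↦2]  zeros at y ∈ ∅
Collecting zeros: affine points = {(0, 2), (0, 4), (1, 0), (1, 1), (2, 2), (2, 4)}.
Total count |C(F_5)_aff| = 6.


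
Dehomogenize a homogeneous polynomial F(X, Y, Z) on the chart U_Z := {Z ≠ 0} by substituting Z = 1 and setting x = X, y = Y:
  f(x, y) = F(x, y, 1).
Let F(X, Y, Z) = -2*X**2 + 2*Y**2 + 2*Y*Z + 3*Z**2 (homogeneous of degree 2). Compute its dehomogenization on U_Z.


f(x, y) = -2*x**2 + 2*y**2 + 2*y + 3

On U_Z we set Z = 1. Each monomial c·X^i·Y^j·Z^k in F becomes c·x^i·y^j·1^k = c·x^i·y^j.
Substituting Z = 1: F(X, Y, 1) = -2*x**2 + 2*y**2 + 2*y + 3.
Note: deg(f) ≤ deg(F) = 2; strict inequality happens when F is divisible by Z (lost terms).


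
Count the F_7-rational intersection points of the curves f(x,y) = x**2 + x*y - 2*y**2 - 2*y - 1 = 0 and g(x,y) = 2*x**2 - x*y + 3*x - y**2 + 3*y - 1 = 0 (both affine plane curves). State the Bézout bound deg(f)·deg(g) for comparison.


Common zeros: ∅; count = 0; Bézout bound = 4.

deg(f) = 2, deg(g) = 2, so Bézout bound = 4.
Scan x ∈ F_7. For each x, list the y ∈ F_7 with f(x, y) ≡ 0 and those with g(x, y) ≡ 0 (mod 7); the common zeros in that column are the intersection.
  x = 0: f ≡ 0 at y ∈ ∅; g ≡ 0 at y ∈ ∅; common: ∅.
  x = 1: f ≡ 0 at y ∈ {0, 3}; g ≡ 0 at y ∈ ∅; common: ∅.
  x = 2: f ≡ 0 at y ∈ ∅; g ≡ 0 at y ∈ {3, 5}; common: ∅.
  x = 3: f ≡ 0 at y ∈ {1, 3}; g ≡ 0 at y ∈ ∅; common: ∅.
  x = 4: f ≡ 0 at y ∈ ∅; g ≡ 0 at y ∈ ∅; common: ∅.
  x = 5: f ≡ 0 at y ∈ ∅; g ≡ 0 at y ∈ {2, 3}; common: ∅.
  x = 6: f ≡ 0 at y ∈ {0, 2}; g ≡ 0 at y ∈ {5, 6}; common: ∅.
Collecting: common zeros = ∅, so the count is 0.
Comparison with the Bézout bound: 0 ≤ 4 = deg(f)·deg(g), as expected for curves with no common component (the affine F_7-count falls short of the bound because intersections may lie at infinity, over extension fields, or carry multiplicity).


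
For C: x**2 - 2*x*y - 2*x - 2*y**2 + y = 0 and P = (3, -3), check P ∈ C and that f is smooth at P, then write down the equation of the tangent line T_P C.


Tangent line at P: 10*x + 7*y - 9 = 0.

Step 1: f(3, -3) = 0, so P lies on C.
Step 2: partial derivatives
  f_x(x, y) = 2*x - 2*y - 2, f_y(x, y) = -2*x - 4*y + 1.
  f_x(P) = 10, f_y(P) = 7 (gradient nonzero, so P is smooth).
Step 3: tangent line at P: 10·(x − 3) + 7·(y − -3) = 0.
Expanding: 10*x + 7*y - 9 = 0.


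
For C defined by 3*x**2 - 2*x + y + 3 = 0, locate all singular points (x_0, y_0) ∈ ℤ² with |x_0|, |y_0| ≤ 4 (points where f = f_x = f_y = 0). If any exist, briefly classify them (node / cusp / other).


No singular points in the scanned grid; C is smooth there.

Compute partial derivatives:
  f_x = 6*x - 2.
  f_y = 1.
f_y = 1 is a nonzero constant, so f_y never vanishes: no point (x, y) can satisfy f = f_x = f_y = 0. In particular no (x, y) ∈ {−4, ..., 4}² is singular; the curve is smooth.


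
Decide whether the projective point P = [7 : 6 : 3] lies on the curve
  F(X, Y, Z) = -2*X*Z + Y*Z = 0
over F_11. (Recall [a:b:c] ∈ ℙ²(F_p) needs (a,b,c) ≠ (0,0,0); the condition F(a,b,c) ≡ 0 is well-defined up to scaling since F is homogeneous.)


F(7,6,3) ≡ 9 (mod 11); P is NOT on the curve.

Evaluate F(7, 6, 3) term-by-term (mod 11).
  -2*X*Z ↦ -2·7·1·3 = -42
  Y*Z ↦ 1·1·6·3 = 18
Sum: F(7, 6, 3) = (-42) + (18) = -24.
Reducing mod 11: -24 ≡ 9 (mod 11).
Since F(a, b, c) ≡ 9 ≠ 0 (mod 11), P does NOT lie on the curve.


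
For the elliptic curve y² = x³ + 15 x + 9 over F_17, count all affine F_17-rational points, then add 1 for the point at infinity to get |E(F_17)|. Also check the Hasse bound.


Affine points = {(0, 3), (0, 14), (1, 5), (1, 12), (2, 8), (2, 9), (3, 8), (3, 9), (6, 3), (6, 14), (7, 7), (7, 10), (11, 3), (11, 14), (12, 8), (12, 9), (13, 2), (13, 15)}; affine count = 18; |E(F_17)| = 19.

Discriminant check: Δ ∝ 4a³ + 27b² = 4·15³ + 27·9² = 4·3375 + 27·81 ≡ 13 (mod 17). Nonzero ⇒ E is nonsingular.
For each x ∈ F_17, compute rhs = x³ + 15·x + 9 mod 17, then count y ∈ F_17 with y² ≡ rhs.
  x = 0: rhs = 9, matching y values: 3, 14 (2 points).
  x = 1: rhs = 8, matching y values: 5, 12 (2 points).
  x = 2: rhs = 13, matching y values: 8, 9 (2 points).
  x = 3: rhs = 13, matching y values: 8, 9 (2 points).
  x = 4: rhs = 14, matching y values: none (0 points).
  x = 5: rhs = 5, matching y values: none (0 points).
  x = 6: rhs = 9, matching y values: 3, 14 (2 points).
  x = 7: rhs = 15, matching y values: 7, 10 (2 points).
  x = 8: rhs = 12, matching y values: none (0 points).
  x = 9: rhs = 6, matching y values: none (0 points).
  x = 10: rhs = 3, matching y values: none (0 points).
  x = 11: rhs = 9, matching y values: 3, 14 (2 points).
  x = 12: rhs = 13, matching y values: 8, 9 (2 points).
  x = 13: rhs = 4, matching y values: 2, 15 (2 points).
  x = 14: rhs = 5, matching y values: none (0 points).
  x = 15: rhs = 5, matching y values: none (0 points).
  x = 16: rhs = 10, matching y values: none (0 points).
Total affine count: 18.
Full point count |E(F_17)| = 18 + 1 = 19.
Hasse bound: |19 − (17+1)| = |1| = 1 ≤ 2√17 ≈ 8.2462 ✓.


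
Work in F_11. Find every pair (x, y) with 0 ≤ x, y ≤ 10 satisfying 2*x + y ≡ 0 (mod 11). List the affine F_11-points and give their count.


Affine F_11-points: {(0, 0), (1, 9), (2, 7), (3, 5), (4, 3), (5, 1), (6, 10), (7, 8), (8, 6), (9, 4), (10, 2)}; count = 11.

For each of the 121 pairs (x, y) ∈ F_11², evaluate f(x, y) mod 11. Record the zeros.
  x = 0: [0↦0, 1↦1, 2↦2, 3↦3, 4↦4, 5↦5, 6↦6, 7↦7, 8↦8, 9↦9, 10↦10]  zeros at y ∈ {0}
  x = 1: [0↦2, 1↦3, 2↦4, 3↦5, 4↦6, 5↦7, 6↦8, 7↦9, 8↦10, 9↦0, 10↦1]  zeros at y ∈ {9}
  x = 2: [0↦4, 1↦5, 2↦6, 3↦7, 4↦8, 5↦9, 6↦10, 7↦0, 8↦1, 9↦2, 10↦3]  zeros at y ∈ {7}
  x = 3: [0↦6, 1↦7, 2↦8, 3↦9, 4↦10, 5↦0, 6↦1, 7↦2, 8↦3, 9↦4, 10↦5]  zeros at y ∈ {5}
  x = 4: [0↦8, 1↦9, 2↦10, 3↦0, 4↦1, 5↦2, 6↦3, 7↦4, 8↦5, 9↦6, 10↦7]  zeros at y ∈ {3}
  x = 5: [0↦10, 1↦0, 2↦1, 3↦2, 4↦3, 5↦4, 6↦5, 7↦6, 8↦7, 9↦8, 10↦9]  zeros at y ∈ {1}
  x = 6: [0↦1, 1↦2, 2↦3, 3↦4, 4↦5, 5↦6, 6↦7, 7↦8, 8↦9, 9↦10, 10↦0]  zeros at y ∈ {10}
  x = 7: [0↦3, 1↦4, 2↦5, 3↦6, 4↦7, 5↦8, 6↦9, 7↦10, 8↦0, 9↦1, 10↦2]  zeros at y ∈ {8}
  x = 8: [0↦5, 1↦6, 2↦7, 3↦8, 4↦9, 5↦10, 6↦0, 7↦1, 8↦2, 9↦3, 10↦4]  zeros at y ∈ {6}
  x = 9: [0↦7, 1↦8, 2↦9, 3↦10, 4↦0, 5↦1, 6↦2, 7↦3, 8↦4, 9↦5, 10↦6]  zeros at y ∈ {4}
  x = 10: [0↦9, 1↦10, 2↦0, 3↦1, 4↦2, 5↦3, 6↦4, 7↦5, 8↦6, 9↦7, 10↦8]  zeros at y ∈ {2}
Collecting zeros: affine points = {(0, 0), (1, 9), (2, 7), (3, 5), (4, 3), (5, 1), (6, 10), (7, 8), (8, 6), (9, 4), (10, 2)}.
Total count |C(F_11)_aff| = 11.


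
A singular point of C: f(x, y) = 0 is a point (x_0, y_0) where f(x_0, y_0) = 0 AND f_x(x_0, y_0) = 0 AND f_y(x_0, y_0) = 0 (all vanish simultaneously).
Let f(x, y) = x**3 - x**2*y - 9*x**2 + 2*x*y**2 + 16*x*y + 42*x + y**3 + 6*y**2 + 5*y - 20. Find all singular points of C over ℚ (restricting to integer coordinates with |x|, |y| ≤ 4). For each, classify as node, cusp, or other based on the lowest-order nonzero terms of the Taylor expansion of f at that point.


Singular points: {(2, -3)}; classification: cusp.

Compute partial derivatives:
  f_x = 3*x**2 - 2*x*y - 18*x + 2*y**2 + 16*y + 42.
  f_y = -x**2 + 4*x*y + 16*x + 3*y**2 + 12*y + 5.
Scan x_0 ∈ {−4, ..., 4}. For each x_0, f_y(x_0, y) is a polynomial in y; find its integer roots y ∈ {−4, ..., 4}, then test f_x and f at those candidates.
  x = -4: f_y(-4, y) = 3*y**2 - 4*y - 75; no integer root y with |y| ≤ 4.
  x = -3: f_y(-3, y) = 3*y**2 - 52; no integer root y with |y| ≤ 4.
  x = -2: f_y(-2, y) = 3*y**2 + 4*y - 31; no integer root y with |y| ≤ 4.
  x = -1: f_y(-1, y) = 3*y**2 + 8*y - 12; no integer root y with |y| ≤ 4.
  x = 0: f_y(0, y) = 3*y**2 + 12*y + 5; no integer root y with |y| ≤ 4.
  x = 1: f_y(1, y) = 3*y**2 + 16*y + 20; vanishes at y ∈ {-2}. (1, -2): f_x = 7 ≠ 0.
  x = 2: f_y(2, y) = 3*y**2 + 20*y + 33; vanishes at y ∈ {-3}. (2, -3): f_x = 0, f = 0 — SINGULAR.
  x = 3: f_y(3, y) = 3*y**2 + 24*y + 44; no integer root y with |y| ≤ 4.
  x = 4: f_y(4, y) = 3*y**2 + 28*y + 53; no integer root y with |y| ≤ 4.
Only singular point on the grid: (2, -3).
Classify: substitute x = 2 + u, y = -3 + v and expand: f = u**3 - u**2*v + 2*u*v**2 + v**3 + v**2.
No constant or linear terms (consistent with a singular point). Quadratic part: v**2. Cubic part: u**3 - u**2*v + 2*u*v**2 + v**3.
The quadratic part v**2 is a perfect square, so there is a single (double) tangent line v = 0, i.e. y = -3. Restricting the cubic part to that line (v = 0) leaves u**3 ≠ 0, so f is not divisible by v and the branch is v² ≈ -u**3 to lowest order — this is a cusp.
Classification: cusp.


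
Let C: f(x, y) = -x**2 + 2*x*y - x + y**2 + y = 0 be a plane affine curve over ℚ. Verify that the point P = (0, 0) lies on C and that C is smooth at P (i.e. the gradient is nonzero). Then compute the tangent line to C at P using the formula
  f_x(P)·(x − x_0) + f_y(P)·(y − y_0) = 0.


Tangent line at P: -x + y = 0.

Step 1: f(0, 0) = 0, so P lies on C.
Step 2: partial derivatives
  f_x(x, y) = -2*x + 2*y - 1, f_y(x, y) = 2*x + 2*y + 1.
  f_x(P) = -1, f_y(P) = 1 (gradient nonzero, so P is smooth).
Step 3: tangent line at P: -1·(x − 0) + 1·(y − 0) = 0.
Expanding: -x + y = 0.


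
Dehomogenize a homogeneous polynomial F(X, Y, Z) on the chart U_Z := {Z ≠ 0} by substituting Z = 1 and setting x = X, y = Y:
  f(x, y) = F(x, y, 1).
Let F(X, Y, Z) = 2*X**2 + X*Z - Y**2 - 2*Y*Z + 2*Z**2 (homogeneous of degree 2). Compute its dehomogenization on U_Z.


f(x, y) = 2*x**2 + x - y**2 - 2*y + 2

On U_Z we set Z = 1. Each monomial c·X^i·Y^j·Z^k in F becomes c·x^i·y^j·1^k = c·x^i·y^j.
Substituting Z = 1: F(X, Y, 1) = 2*x**2 + x - y**2 - 2*y + 2.
Note: deg(f) ≤ deg(F) = 2; strict inequality happens when F is divisible by Z (lost terms).


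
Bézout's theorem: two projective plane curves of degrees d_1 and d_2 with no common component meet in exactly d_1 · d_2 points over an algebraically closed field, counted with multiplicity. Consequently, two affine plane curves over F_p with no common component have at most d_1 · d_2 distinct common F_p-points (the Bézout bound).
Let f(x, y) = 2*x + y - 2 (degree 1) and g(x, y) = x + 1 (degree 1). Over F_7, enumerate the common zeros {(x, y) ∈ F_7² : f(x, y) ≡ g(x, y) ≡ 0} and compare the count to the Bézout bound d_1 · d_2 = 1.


Common zeros: {(6, 4)}; count = 1; Bézout bound = 1.

deg(f) = 1, deg(g) = 1, so Bézout bound = 1.
Scan x ∈ F_7. For each x, list the y ∈ F_7 with f(x, y) ≡ 0 and those with g(x, y) ≡ 0 (mod 7); the common zeros in that column are the intersection.
  x = 0: f ≡ 0 at y ∈ {2}; g ≡ 0 at y ∈ ∅; common: ∅.
  x = 1: f ≡ 0 at y ∈ {0}; g ≡ 0 at y ∈ ∅; common: ∅.
  x = 2: f ≡ 0 at y ∈ {5}; g ≡ 0 at y ∈ ∅; common: ∅.
  x = 3: f ≡ 0 at y ∈ {3}; g ≡ 0 at y ∈ ∅; common: ∅.
  x = 4: f ≡ 0 at y ∈ {1}; g ≡ 0 at y ∈ ∅; common: ∅.
  x = 5: f ≡ 0 at y ∈ {6}; g ≡ 0 at y ∈ ∅; common: ∅.
  x = 6: f ≡ 0 at y ∈ {4}; g ≡ 0 at y ∈ {0, 1, 2, 3, 4, 5, 6}; common: {4}.
Collecting: common zeros = {(6, 4)}, so the count is 1.
Comparison with the Bézout bound: 1 ≤ 1 = deg(f)·deg(g), as expected for curves with no common component (the bound is attained).


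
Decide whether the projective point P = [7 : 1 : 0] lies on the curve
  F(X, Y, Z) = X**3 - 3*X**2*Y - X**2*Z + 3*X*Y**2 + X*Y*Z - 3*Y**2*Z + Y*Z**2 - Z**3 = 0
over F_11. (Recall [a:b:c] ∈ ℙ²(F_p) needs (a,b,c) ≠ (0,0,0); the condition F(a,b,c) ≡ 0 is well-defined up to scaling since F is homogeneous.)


F(7,1,0) ≡ 8 (mod 11); P is NOT on the curve.

Evaluate F(7, 1, 0) term-by-term (mod 11).
  X**3 ↦ 1·343·1·1 = 343
  -3*X**2*Y ↦ -3·49·1·1 = -147
  -X**2*Z ↦ -1·49·1·0 = 0
  3*X*Y**2 ↦ 3·7·1·1 = 21
  X*Y*Z ↦ 1·7·1·0 = 0
  -3*Y**2*Z ↦ -3·1·1·0 = 0
  Y*Z**2 ↦ 1·1·1·0 = 0
  -Z**3 ↦ -1·1·1·0 = 0
Sum: F(7, 1, 0) = (343) + (-147) + (0) + (21) + (0) + (0) + (0) + (0) = 217.
Reducing mod 11: 217 ≡ 8 (mod 11).
Since F(a, b, c) ≡ 8 ≠ 0 (mod 11), P does NOT lie on the curve.


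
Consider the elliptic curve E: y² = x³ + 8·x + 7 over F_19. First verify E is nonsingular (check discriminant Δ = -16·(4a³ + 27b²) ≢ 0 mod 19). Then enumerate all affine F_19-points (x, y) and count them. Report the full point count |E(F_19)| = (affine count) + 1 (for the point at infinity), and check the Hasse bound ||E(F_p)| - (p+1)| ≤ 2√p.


Affine points = {(0, 8), (0, 11), (1, 4), (1, 15), (3, 1), (3, 18), (5, 1), (5, 18), (6, 9), (6, 10), (7, 8), (7, 11), (10, 2), (10, 17), (11, 1), (11, 18), (12, 8), (12, 11), (13, 3), (13, 16), (15, 5), (15, 14), (18, 6), (18, 13)}; affine count = 24; |E(F_19)| = 25.

Discriminant check: Δ ∝ 4a³ + 27b² = 4·8³ + 27·7² = 4·512 + 27·49 ≡ 8 (mod 19). Nonzero ⇒ E is nonsingular.
For each x ∈ F_19, compute rhs = x³ + 8·x + 7 mod 19, then count y ∈ F_19 with y² ≡ rhs.
  x = 0: rhs = 7, matching y values: 8, 11 (2 points).
  x = 1: rhs = 16, matching y values: 4, 15 (2 points).
  x = 2: rhs = 12, matching y values: none (0 points).
  x = 3: rhs = 1, matching y values: 1, 18 (2 points).
  x = 4: rhs = 8, matching y values: none (0 points).
  x = 5: rhs = 1, matching y values: 1, 18 (2 points).
  x = 6: rhs = 5, matching y values: 9, 10 (2 points).
  x = 7: rhs = 7, matching y values: 8, 11 (2 points).
  x = 8: rhs = 13, matching y values: none (0 points).
  x = 9: rhs = 10, matching y values: none (0 points).
  x = 10: rhs = 4, matching y values: 2, 17 (2 points).
  x = 11: rhs = 1, matching y values: 1, 18 (2 points).
  x = 12: rhs = 7, matching y values: 8, 11 (2 points).
  x = 13: rhs = 9, matching y values: 3, 16 (2 points).
  x = 14: rhs = 13, matching y values: none (0 points).
  x = 15: rhs = 6, matching y values: 5, 14 (2 points).
  x = 16: rhs = 13, matching y values: none (0 points).
  x = 17: rhs = 2, matching y values: none (0 points).
  x = 18: rhs = 17, matching y values: 6, 13 (2 points).
Total affine count: 24.
Full point count |E(F_19)| = 24 + 1 = 25.
Hasse bound: |25 − (19+1)| = |5| = 5 ≤ 2√19 ≈ 8.7178 ✓.


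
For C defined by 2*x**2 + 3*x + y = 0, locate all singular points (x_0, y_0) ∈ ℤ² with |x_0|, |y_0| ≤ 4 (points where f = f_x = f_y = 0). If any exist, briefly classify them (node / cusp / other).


No singular points in the scanned grid; C is smooth there.

Compute partial derivatives:
  f_x = 4*x + 3.
  f_y = 1.
f_y = 1 is a nonzero constant, so f_y never vanishes: no point (x, y) can satisfy f = f_x = f_y = 0. In particular no (x, y) ∈ {−4, ..., 4}² is singular; the curve is smooth.


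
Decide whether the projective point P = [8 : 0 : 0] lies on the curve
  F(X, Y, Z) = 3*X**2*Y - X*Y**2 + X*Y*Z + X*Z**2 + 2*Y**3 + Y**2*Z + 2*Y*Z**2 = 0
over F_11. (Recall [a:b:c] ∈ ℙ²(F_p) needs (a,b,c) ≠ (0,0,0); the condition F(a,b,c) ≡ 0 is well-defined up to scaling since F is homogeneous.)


F(8,0,0) ≡ 0 (mod 11); P is on the curve.

Evaluate F(8, 0, 0) term-by-term (mod 11).
  3*X**2*Y ↦ 3·64·0·1 = 0
  -X*Y**2 ↦ -1·8·0·1 = 0
  X*Y*Z ↦ 1·8·0·0 = 0
  X*Z**2 ↦ 1·8·1·0 = 0
  2*Y**3 ↦ 2·1·0·1 = 0
  Y**2*Z ↦ 1·1·0·0 = 0
  2*Y*Z**2 ↦ 2·1·0·0 = 0
Sum: F(8, 0, 0) = (0) + (0) + (0) + (0) + (0) + (0) + (0) = 0.
Reducing mod 11: 0 ≡ 0 (mod 11).
Since F(a, b, c) ≡ 0 (mod 11), P lies on the curve.


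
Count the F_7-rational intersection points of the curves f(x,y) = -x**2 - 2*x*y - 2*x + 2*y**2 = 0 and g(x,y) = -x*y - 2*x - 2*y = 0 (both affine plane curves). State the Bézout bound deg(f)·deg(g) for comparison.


Common zeros: {(0, 0), (1, 4)}; count = 2; Bézout bound = 4.

deg(f) = 2, deg(g) = 2, so Bézout bound = 4.
Scan x ∈ F_7. For each x, list the y ∈ F_7 with f(x, y) ≡ 0 and those with g(x, y) ≡ 0 (mod 7); the common zeros in that column are the intersection.
  x = 0: f ≡ 0 at y ∈ {0}; g ≡ 0 at y ∈ {0}; common: {0}.
  x = 1: f ≡ 0 at y ∈ {4}; g ≡ 0 at y ∈ {4}; common: {4}.
  x = 2: f ≡ 0 at y ∈ ∅; g ≡ 0 at y ∈ {6}; common: ∅.
  x = 3: f ≡ 0 at y ∈ {4, 6}; g ≡ 0 at y ∈ {3}; common: ∅.
  x = 4: f ≡ 0 at y ∈ {5, 6}; g ≡ 0 at y ∈ {1}; common: ∅.
  x = 5: f ≡ 0 at y ∈ {0, 5}; g ≡ 0 at y ∈ ∅; common: ∅.
  x = 6: f ≡ 0 at y ∈ ∅; g ≡ 0 at y ∈ {2}; common: ∅.
Collecting: common zeros = {(0, 0), (1, 4)}, so the count is 2.
Comparison with the Bézout bound: 2 ≤ 4 = deg(f)·deg(g), as expected for curves with no common component (the affine F_7-count falls short of the bound because intersections may lie at infinity, over extension fields, or carry multiplicity).


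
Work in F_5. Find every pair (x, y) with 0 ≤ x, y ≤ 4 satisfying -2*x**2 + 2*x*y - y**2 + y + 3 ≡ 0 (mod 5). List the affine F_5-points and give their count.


Affine F_5-points: {(2, 0), (3, 0), (3, 2), (4, 2)}; count = 4.

For each of the 25 pairs (x, y) ∈ F_5², evaluate f(x, y) mod 5. Record the zeros.
  x = 0: [0↦3, 1↦3, 2↦1, 3↦2, 4↦1]  zeros at y ∈ ∅
  x = 1: [0↦1, 1↦3, 2↦3, 3↦1, 4↦2]  zeros at y ∈ ∅
  x = 2: [0↦0, 1↦4, 2↦1, 3↦1, 4↦4]  zeros at y ∈ {0}
  x = 3: [0↦0, 1↦1, 2↦0, 3↦2, 4↦2]  zeros at y ∈ {0, 2}
  x = 4: [0↦1, 1↦4, 2↦0, 3↦4, 4↦1]  zeros at y ∈ {2}
Collecting zeros: affine points = {(2, 0), (3, 0), (3, 2), (4, 2)}.
Total count |C(F_5)_aff| = 4.


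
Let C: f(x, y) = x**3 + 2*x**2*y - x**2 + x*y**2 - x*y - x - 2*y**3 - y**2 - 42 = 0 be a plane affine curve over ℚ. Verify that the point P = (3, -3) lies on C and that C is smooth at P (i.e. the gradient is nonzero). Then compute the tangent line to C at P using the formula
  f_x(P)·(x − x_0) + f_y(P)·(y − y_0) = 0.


Tangent line at P: -4*x - 51*y - 141 = 0.

Step 1: f(3, -3) = 0, so P lies on C.
Step 2: partial derivatives
  f_x(x, y) = 3*x**2 + 4*x*y - 2*x + y**2 - y - 1, f_y(x, y) = 2*x**2 + 2*x*y - x - 6*y**2 - 2*y.
  f_x(P) = -4, f_y(P) = -51 (gradient nonzero, so P is smooth).
Step 3: tangent line at P: -4·(x − 3) + -51·(y − -3) = 0.
Expanding: -4*x - 51*y - 141 = 0.


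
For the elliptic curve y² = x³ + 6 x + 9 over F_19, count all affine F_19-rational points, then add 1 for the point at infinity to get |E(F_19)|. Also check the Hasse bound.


Affine points = {(0, 3), (0, 16), (1, 4), (1, 15), (3, 4), (3, 15), (10, 9), (10, 10), (11, 0), (12, 2), (12, 17), (13, 2), (13, 17), (14, 5), (14, 14), (15, 4), (15, 15)}; affine count = 17; |E(F_19)| = 18.

Discriminant check: Δ ∝ 4a³ + 27b² = 4·6³ + 27·9² = 4·216 + 27·81 ≡ 11 (mod 19). Nonzero ⇒ E is nonsingular.
For each x ∈ F_19, compute rhs = x³ + 6·x + 9 mod 19, then count y ∈ F_19 with y² ≡ rhs.
  x = 0: rhs = 9, matching y values: 3, 16 (2 points).
  x = 1: rhs = 16, matching y values: 4, 15 (2 points).
  x = 2: rhs = 10, matching y values: none (0 points).
  x = 3: rhs = 16, matching y values: 4, 15 (2 points).
  x = 4: rhs = 2, matching y values: none (0 points).
  x = 5: rhs = 12, matching y values: none (0 points).
  x = 6: rhs = 14, matching y values: none (0 points).
  x = 7: rhs = 14, matching y values: none (0 points).
  x = 8: rhs = 18, matching y values: none (0 points).
  x = 9: rhs = 13, matching y values: none (0 points).
  x = 10: rhs = 5, matching y values: 9, 10 (2 points).
  x = 11: rhs = 0, matching y values: 0 (1 points).
  x = 12: rhs = 4, matching y values: 2, 17 (2 points).
  x = 13: rhs = 4, matching y values: 2, 17 (2 points).
  x = 14: rhs = 6, matching y values: 5, 14 (2 points).
  x = 15: rhs = 16, matching y values: 4, 15 (2 points).
  x = 16: rhs = 2, matching y values: none (0 points).
  x = 17: rhs = 8, matching y values: none (0 points).
  x = 18: rhs = 2, matching y values: none (0 points).
Total affine count: 17.
Full point count |E(F_19)| = 17 + 1 = 18.
Hasse bound: |18 − (19+1)| = |-2| = 2 ≤ 2√19 ≈ 8.7178 ✓.


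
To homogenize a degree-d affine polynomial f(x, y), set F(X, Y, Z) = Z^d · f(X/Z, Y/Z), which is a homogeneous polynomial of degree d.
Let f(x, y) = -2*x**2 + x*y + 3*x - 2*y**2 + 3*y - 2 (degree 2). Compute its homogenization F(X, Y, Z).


F(X, Y, Z) = -2*X**2 + X*Y + 3*X*Z - 2*Y**2 + 3*Y*Z - 2*Z**2

deg(f) = 2.
Substitute x = X/Z, y = Y/Z into f, then multiply by Z^2.
  monomial -2·x^2·y^0 ↦ -2·X^2·Y^0·Z^0.
  monomial 1·x^1·y^1 ↦ 1·X^1·Y^1·Z^0.
  monomial 3·x^1·y^0 ↦ 3·X^1·Y^0·Z^1.
  monomial -2·x^0·y^2 ↦ -2·X^0·Y^2·Z^0.
  monomial 3·x^0·y^1 ↦ 3·X^0·Y^1·Z^1.
  monomial -2·x^0·y^0 ↦ -2·X^0·Y^0·Z^2.
Collecting: F(X, Y, Z) = -2*X**2 + X*Y + 3*X*Z - 2*Y**2 + 3*Y*Z - 2*Z**2.


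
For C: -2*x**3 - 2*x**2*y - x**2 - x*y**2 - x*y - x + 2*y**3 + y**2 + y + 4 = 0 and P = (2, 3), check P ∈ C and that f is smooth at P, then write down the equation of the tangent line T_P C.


Tangent line at P: -65*x + 39*y + 13 = 0.

Step 1: f(2, 3) = 0, so P lies on C.
Step 2: partial derivatives
  f_x(x, y) = -6*x**2 - 4*x*y - 2*x - y**2 - y - 1, f_y(x, y) = -2*x**2 - 2*x*y - x + 6*y**2 + 2*y + 1.
  f_x(P) = -65, f_y(P) = 39 (gradient nonzero, so P is smooth).
Step 3: tangent line at P: -65·(x − 2) + 39·(y − 3) = 0.
Expanding: -65*x + 39*y + 13 = 0.


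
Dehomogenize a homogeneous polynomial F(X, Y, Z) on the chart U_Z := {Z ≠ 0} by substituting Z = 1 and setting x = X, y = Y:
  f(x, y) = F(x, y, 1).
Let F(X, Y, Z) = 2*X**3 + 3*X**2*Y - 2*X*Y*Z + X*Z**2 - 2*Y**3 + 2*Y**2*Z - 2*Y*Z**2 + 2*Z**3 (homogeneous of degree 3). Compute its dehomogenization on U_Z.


f(x, y) = 2*x**3 + 3*x**2*y - 2*x*y + x - 2*y**3 + 2*y**2 - 2*y + 2

On U_Z we set Z = 1. Each monomial c·X^i·Y^j·Z^k in F becomes c·x^i·y^j·1^k = c·x^i·y^j.
Substituting Z = 1: F(X, Y, 1) = 2*x**3 + 3*x**2*y - 2*x*y + x - 2*y**3 + 2*y**2 - 2*y + 2.
Note: deg(f) ≤ deg(F) = 3; strict inequality happens when F is divisible by Z (lost terms).


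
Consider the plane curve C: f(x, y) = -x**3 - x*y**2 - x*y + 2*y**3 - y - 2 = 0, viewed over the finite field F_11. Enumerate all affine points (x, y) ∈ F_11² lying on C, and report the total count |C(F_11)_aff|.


Affine F_11-points: {(2, 10), (3, 2), (4, 0), (4, 4), (4, 9), (5, 2), (6, 6), (8, 4), (9, 1), (9, 8), (10, 4)}; count = 11.

For each of the 121 pairs (x, y) ∈ F_11², evaluate f(x, y) mod 11. Record the zeros.
  x = 0: [0↦9, 1↦10, 2↦1, 3↦5, 4↦1, 5↦1, 6↦6, 7↦6, 8↦2, 9↦6, 10↦8]  zeros at y ∈ ∅
  x = 1: [0↦8, 1↦7, 2↦5, 3↦3, 4↦2, 5↦3, 6↦7, 7↦4, 8↦6, 9↦3, 10↦7]  zeros at y ∈ ∅
  x = 2: [0↦1, 1↦9, 2↦3, 3↦6, 4↦8, 5↦10, 6↦2, 7↦7, 8↦4, 9↦5, 10↦0]  zeros at y ∈ {10}
  x = 3: [0↦4, 1↦10, 2↦0, 3↦8, 4↦2, 5↦5, 6↦7, 7↦9, 8↦1, 9↦6, 10↦3]  zeros at y ∈ {2}
  x = 4: [0↦0, 1↦4, 2↦1, 3↦3, 4↦0, 5↦4, 6↦5, 7↦4, 8↦2, 9↦0, 10↦10]  zeros at y ∈ {0, 4, 9}
  x = 5: [0↦5, 1↦7, 2↦0, 3↦7, 4↦7, 5↦1, 6↦1, 7↦8, 8↦1, 9↦3, 10↦4]  zeros at y ∈ {2}
  x = 6: [0↦2, 1↦2, 2↦2, 3↦3, 4↦6, 5↦1, 6↦0, 7↦4, 8↦3, 9↦9, 10↦1]  zeros at y ∈ {6}
  x = 7: [0↦7, 1↦5, 2↦1, 3↦7, 4↦2, 5↦9, 6↦7, 7↦8, 8↦2, 9↦1, 10↦6]  zeros at y ∈ ∅
  x = 8: [0↦3, 1↦10, 2↦2, 3↦2, 4↦0, 5↦8, 6↦5, 7↦3, 8↦3, 9↦6, 10↦2]  zeros at y ∈ {4}
  x = 9: [0↦6, 1↦0, 2↦10, 3↦4, 4↦5, 5↦3, 6↦10, 7↦5, 8↦0, 9↦7, 10↦5]  zeros at y ∈ {1, 8}
  x = 10: [0↦10, 1↦2, 2↦8, 3↦7, 4↦0, 5↦10, 6↦5, 7↦8, 8↦9, 9↦9, 10↦9]  zeros at y ∈ {4}
Collecting zeros: affine points = {(2, 10), (3, 2), (4, 0), (4, 4), (4, 9), (5, 2), (6, 6), (8, 4), (9, 1), (9, 8), (10, 4)}.
Total count |C(F_11)_aff| = 11.


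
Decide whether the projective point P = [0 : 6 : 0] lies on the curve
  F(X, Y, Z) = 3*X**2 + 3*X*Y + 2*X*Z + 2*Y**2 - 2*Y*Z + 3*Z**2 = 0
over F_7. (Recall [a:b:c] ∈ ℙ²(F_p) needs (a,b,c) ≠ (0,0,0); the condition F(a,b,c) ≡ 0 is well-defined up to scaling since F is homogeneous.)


F(0,6,0) ≡ 2 (mod 7); P is NOT on the curve.

Evaluate F(0, 6, 0) term-by-term (mod 7).
  3*X**2 ↦ 3·0·1·1 = 0
  3*X*Y ↦ 3·0·6·1 = 0
  2*X*Z ↦ 2·0·1·0 = 0
  2*Y**2 ↦ 2·1·36·1 = 72
  -2*Y*Z ↦ -2·1·6·0 = 0
  3*Z**2 ↦ 3·1·1·0 = 0
Sum: F(0, 6, 0) = (0) + (0) + (0) + (72) + (0) + (0) = 72.
Reducing mod 7: 72 ≡ 2 (mod 7).
Since F(a, b, c) ≡ 2 ≠ 0 (mod 7), P does NOT lie on the curve.


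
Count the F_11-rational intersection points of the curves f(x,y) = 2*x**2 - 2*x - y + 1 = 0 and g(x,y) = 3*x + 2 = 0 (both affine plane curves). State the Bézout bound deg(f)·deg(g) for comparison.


Common zeros: {(3, 2)}; count = 1; Bézout bound = 2.

deg(f) = 2, deg(g) = 1, so Bézout bound = 2.
Scan x ∈ F_11. For each x, list the y ∈ F_11 with f(x, y) ≡ 0 and those with g(x, y) ≡ 0 (mod 11); the common zeros in that column are the intersection.
  x = 0: f ≡ 0 at y ∈ {1}; g ≡ 0 at y ∈ ∅; common: ∅.
  x = 1: f ≡ 0 at y ∈ {1}; g ≡ 0 at y ∈ ∅; common: ∅.
  x = 2: f ≡ 0 at y ∈ {5}; g ≡ 0 at y ∈ ∅; common: ∅.
  x = 3: f ≡ 0 at y ∈ {2}; g ≡ 0 at y ∈ {0, 1, 2, 3, 4, 5, 6, 7, 8, 9, 10}; common: {2}.
  x = 4: f ≡ 0 at y ∈ {3}; g ≡ 0 at y ∈ ∅; common: ∅.
  x = 5: f ≡ 0 at y ∈ {8}; g ≡ 0 at y ∈ ∅; common: ∅.
  x = 6: f ≡ 0 at y ∈ {6}; g ≡ 0 at y ∈ ∅; common: ∅.
  x = 7: f ≡ 0 at y ∈ {8}; g ≡ 0 at y ∈ ∅; common: ∅.
  x = 8: f ≡ 0 at y ∈ {3}; g ≡ 0 at y ∈ ∅; common: ∅.
  x = 9: f ≡ 0 at y ∈ {2}; g ≡ 0 at y ∈ ∅; common: ∅.
  x = 10: f ≡ 0 at y ∈ {5}; g ≡ 0 at y ∈ ∅; common: ∅.
Collecting: common zeros = {(3, 2)}, so the count is 1.
Comparison with the Bézout bound: 1 ≤ 2 = deg(f)·deg(g), as expected for curves with no common component (the affine F_11-count falls short of the bound because intersections may lie at infinity, over extension fields, or carry multiplicity).


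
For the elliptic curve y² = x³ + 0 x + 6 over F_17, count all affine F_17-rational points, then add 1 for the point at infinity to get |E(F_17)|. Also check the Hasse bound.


Affine points = {(3, 4), (3, 13), (4, 6), (4, 11), (6, 1), (6, 16), (7, 3), (7, 14), (8, 5), (8, 12), (9, 2), (9, 15), (12, 0), (14, 8), (14, 9), (15, 7), (15, 10)}; affine count = 17; |E(F_17)| = 18.

Discriminant check: Δ ∝ 4a³ + 27b² = 4·0³ + 27·6² = 4·0 + 27·36 ≡ 3 (mod 17). Nonzero ⇒ E is nonsingular.
For each x ∈ F_17, compute rhs = x³ + 0·x + 6 mod 17, then count y ∈ F_17 with y² ≡ rhs.
  x = 0: rhs = 6, matching y values: none (0 points).
  x = 1: rhs = 7, matching y values: none (0 points).
  x = 2: rhs = 14, matching y values: none (0 points).
  x = 3: rhs = 16, matching y values: 4, 13 (2 points).
  x = 4: rhs = 2, matching y values: 6, 11 (2 points).
  x = 5: rhs = 12, matching y values: none (0 points).
  x = 6: rhs = 1, matching y values: 1, 16 (2 points).
  x = 7: rhs = 9, matching y values: 3, 14 (2 points).
  x = 8: rhs = 8, matching y values: 5, 12 (2 points).
  x = 9: rhs = 4, matching y values: 2, 15 (2 points).
  x = 10: rhs = 3, matching y values: none (0 points).
  x = 11: rhs = 11, matching y values: none (0 points).
  x = 12: rhs = 0, matching y values: 0 (1 points).
  x = 13: rhs = 10, matching y values: none (0 points).
  x = 14: rhs = 13, matching y values: 8, 9 (2 points).
  x = 15: rhs = 15, matching y values: 7, 10 (2 points).
  x = 16: rhs = 5, matching y values: none (0 points).
Total affine count: 17.
Full point count |E(F_17)| = 17 + 1 = 18.
Hasse bound: |18 − (17+1)| = |0| = 0 ≤ 2√17 ≈ 8.2462 ✓.


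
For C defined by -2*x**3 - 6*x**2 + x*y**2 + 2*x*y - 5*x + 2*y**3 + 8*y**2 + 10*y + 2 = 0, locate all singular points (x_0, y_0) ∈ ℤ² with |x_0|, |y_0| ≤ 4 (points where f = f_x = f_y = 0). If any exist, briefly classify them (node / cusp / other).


Singular points: {(-1, -1)}; classification: cusp.

Compute partial derivatives:
  f_x = -6*x**2 - 12*x + y**2 + 2*y - 5.
  f_y = 2*x*y + 2*x + 6*y**2 + 16*y + 10.
Scan x_0 ∈ {−4, ..., 4}. For each x_0, f_y(x_0, y) is a polynomial in y; find its integer roots y ∈ {−4, ..., 4}, then test f_x and f at those candidates.
  x = -4: f_y(-4, y) = 6*y**2 + 8*y + 2; vanishes at y ∈ {-1}. (-4, -1): f_x = -54 ≠ 0.
  x = -3: f_y(-3, y) = 6*y**2 + 10*y + 4; vanishes at y ∈ {-1}. (-3, -1): f_x = -24 ≠ 0.
  x = -2: f_y(-2, y) = 6*y**2 + 12*y + 6; vanishes at y ∈ {-1}. (-2, -1): f_x = -6 ≠ 0.
  x = -1: f_y(-1, y) = 6*y**2 + 14*y + 8; vanishes at y ∈ {-1}. (-1, -1): f_x = 0, f = 0 — SINGULAR.
  x = 0: f_y(0, y) = 6*y**2 + 16*y + 10; vanishes at y ∈ {-1}. (0, -1): f_x = -6 ≠ 0.
  x = 1: f_y(1, y) = 6*y**2 + 18*y + 12; vanishes at y ∈ {-2, -1}. (1, -2): f_x = -23 ≠ 0; (1, -1): f_x = -24 ≠ 0.
  x = 2: f_y(2, y) = 6*y**2 + 20*y + 14; vanishes at y ∈ {-1}. (2, -1): f_x = -54 ≠ 0.
  x = 3: f_y(3, y) = 6*y**2 + 22*y + 16; vanishes at y ∈ {-1}. (3, -1): f_x = -96 ≠ 0.
  x = 4: f_y(4, y) = 6*y**2 + 24*y + 18; vanishes at y ∈ {-3, -1}. (4, -3): f_x = -146 ≠ 0; (4, -1): f_x = -150 ≠ 0.
Only singular point on the grid: (-1, -1).
Classify: substitute x = -1 + u, y = -1 + v and expand: f = -2*u**3 + u*v**2 + 2*v**3 + v**2.
No constant or linear terms (consistent with a singular point). Quadratic part: v**2. Cubic part: -2*u**3 + u*v**2 + 2*v**3.
The quadratic part v**2 is a perfect square, so there is a single (double) tangent line v = 0, i.e. y = -1. Restricting the cubic part to that line (v = 0) leaves -2*u**3 ≠ 0, so f is not divisible by v and the branch is v² ≈ 2*u**3 to lowest order — this is a cusp.
Classification: cusp.


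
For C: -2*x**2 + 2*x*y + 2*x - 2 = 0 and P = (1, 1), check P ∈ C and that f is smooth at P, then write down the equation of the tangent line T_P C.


Tangent line at P: 2*y - 2 = 0.

Step 1: f(1, 1) = 0, so P lies on C.
Step 2: partial derivatives
  f_x(x, y) = -4*x + 2*y + 2, f_y(x, y) = 2*x.
  f_x(P) = 0, f_y(P) = 2 (gradient nonzero, so P is smooth).
Step 3: tangent line at P: 0·(x − 1) + 2·(y − 1) = 0.
Expanding: 2*y - 2 = 0.


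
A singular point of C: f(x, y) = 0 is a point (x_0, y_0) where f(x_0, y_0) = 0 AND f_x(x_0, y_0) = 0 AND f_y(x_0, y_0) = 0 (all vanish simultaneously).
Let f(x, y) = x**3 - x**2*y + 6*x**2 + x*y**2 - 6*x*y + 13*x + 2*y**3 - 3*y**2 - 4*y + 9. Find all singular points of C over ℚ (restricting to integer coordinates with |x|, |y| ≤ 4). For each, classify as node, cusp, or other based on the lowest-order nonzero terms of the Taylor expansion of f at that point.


Singular points: {(-2, 1)}; classification: node.

Compute partial derivatives:
  f_x = 3*x**2 - 2*x*y + 12*x + y**2 - 6*y + 13.
  f_y = -x**2 + 2*x*y - 6*x + 6*y**2 - 6*y - 4.
Scan x_0 ∈ {−4, ..., 4}. For each x_0, f_y(x_0, y) is a polynomial in y; find its integer roots y ∈ {−4, ..., 4}, then test f_x and f at those candidates.
  x = -4: f_y(-4, y) = 6*y**2 - 14*y + 4; vanishes at y ∈ {2}. (-4, 2): f_x = 21 ≠ 0.
  x = -3: f_y(-3, y) = 6*y**2 - 12*y + 5; no integer root y with |y| ≤ 4.
  x = -2: f_y(-2, y) = 6*y**2 - 10*y + 4; vanishes at y ∈ {1}. (-2, 1): f_x = 0, f = 0 — SINGULAR.
  x = -1: f_y(-1, y) = 6*y**2 - 8*y + 1; no integer root y with |y| ≤ 4.
  x = 0: f_y(0, y) = 6*y**2 - 6*y - 4; no integer root y with |y| ≤ 4.
  x = 1: f_y(1, y) = 6*y**2 - 4*y - 11; no integer root y with |y| ≤ 4.
  x = 2: f_y(2, y) = 6*y**2 - 2*y - 20; vanishes at y ∈ {2}. (2, 2): f_x = 33 ≠ 0.
  x = 3: f_y(3, y) = 6*y**2 - 31; no integer root y with |y| ≤ 4.
  x = 4: f_y(4, y) = 6*y**2 + 2*y - 44; no integer root y with |y| ≤ 4.
Only singular point on the grid: (-2, 1).
Classify: substitute x = -2 + u, y = 1 + v and expand: f = u**3 - u**2*v - u**2 + u*v**2 + 2*v**3 + v**2.
No constant or linear terms (consistent with a singular point). Quadratic part: -u**2 + v**2. Cubic part: u**3 - u**2*v + u*v**2 + 2*v**3.
The quadratic part v**2 - u**2 = (v − u)(v + u) splits into two distinct linear factors, so there are two distinct tangent lines y − 1 = ±(x − -2) — this is a node (ordinary double point).
Classification: node.


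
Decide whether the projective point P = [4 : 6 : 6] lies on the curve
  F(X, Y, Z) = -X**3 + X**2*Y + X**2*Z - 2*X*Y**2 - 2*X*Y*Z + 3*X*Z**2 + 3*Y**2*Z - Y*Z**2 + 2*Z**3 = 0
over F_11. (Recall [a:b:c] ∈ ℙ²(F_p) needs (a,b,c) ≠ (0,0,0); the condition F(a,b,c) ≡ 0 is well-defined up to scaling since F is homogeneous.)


F(4,6,6) ≡ 1 (mod 11); P is NOT on the curve.

Evaluate F(4, 6, 6) term-by-term (mod 11).
  -X**3 ↦ -1·64·1·1 = -64
  X**2*Y ↦ 1·16·6·1 = 96
  X**2*Z ↦ 1·16·1·6 = 96
  -2*X*Y**2 ↦ -2·4·36·1 = -288
  -2*X*Y*Z ↦ -2·4·6·6 = -288
  3*X*Z**2 ↦ 3·4·1·36 = 432
  3*Y**2*Z ↦ 3·1·36·6 = 648
  -Y*Z**2 ↦ -1·1·6·36 = -216
  2*Z**3 ↦ 2·1·1·216 = 432
Sum: F(4, 6, 6) = (-64) + (96) + (96) + (-288) + (-288) + (432) + (648) + (-216) + (432) = 848.
Reducing mod 11: 848 ≡ 1 (mod 11).
Since F(a, b, c) ≡ 1 ≠ 0 (mod 11), P does NOT lie on the curve.


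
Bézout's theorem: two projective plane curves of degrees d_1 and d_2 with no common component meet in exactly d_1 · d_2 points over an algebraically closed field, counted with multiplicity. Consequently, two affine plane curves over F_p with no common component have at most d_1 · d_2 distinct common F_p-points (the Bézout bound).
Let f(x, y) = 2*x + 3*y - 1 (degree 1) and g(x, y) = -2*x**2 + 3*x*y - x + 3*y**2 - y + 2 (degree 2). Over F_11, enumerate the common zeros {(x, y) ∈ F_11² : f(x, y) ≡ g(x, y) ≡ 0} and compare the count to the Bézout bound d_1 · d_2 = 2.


Common zeros: {(9, 9), (10, 1)}; count = 2; Bézout bound = 2.

deg(f) = 1, deg(g) = 2, so Bézout bound = 2.
Scan x ∈ F_11. For each x, list the y ∈ F_11 with f(x, y) ≡ 0 and those with g(x, y) ≡ 0 (mod 11); the common zeros in that column are the intersection.
  x = 0: f ≡ 0 at y ∈ {4}; g ≡ 0 at y ∈ ∅; common: ∅.
  x = 1: f ≡ 0 at y ∈ {7}; g ≡ 0 at y ∈ {4, 10}; common: ∅.
  x = 2: f ≡ 0 at y ∈ {10}; g ≡ 0 at y ∈ {1}; common: ∅.
  x = 3: f ≡ 0 at y ∈ {2}; g ≡ 0 at y ∈ ∅; common: ∅.
  x = 4: f ≡ 0 at y ∈ {5}; g ≡ 0 at y ∈ {2, 9}; common: ∅.
  x = 5: f ≡ 0 at y ∈ {8}; g ≡ 0 at y ∈ ∅; common: ∅.
  x = 6: f ≡ 0 at y ∈ {0}; g ≡ 0 at y ∈ ∅; common: ∅.
  x = 7: f ≡ 0 at y ∈ {3}; g ≡ 0 at y ∈ ∅; common: ∅.
  x = 8: f ≡ 0 at y ∈ {6}; g ≡ 0 at y ∈ {8, 10}; common: ∅.
  x = 9: f ≡ 0 at y ∈ {9}; g ≡ 0 at y ∈ {8, 9}; common: {9}.
  x = 10: f ≡ 0 at y ∈ {1}; g ≡ 0 at y ∈ {1, 4}; common: {1}.
Collecting: common zeros = {(9, 9), (10, 1)}, so the count is 2.
Comparison with the Bézout bound: 2 ≤ 2 = deg(f)·deg(g), as expected for curves with no common component (the bound is attained).


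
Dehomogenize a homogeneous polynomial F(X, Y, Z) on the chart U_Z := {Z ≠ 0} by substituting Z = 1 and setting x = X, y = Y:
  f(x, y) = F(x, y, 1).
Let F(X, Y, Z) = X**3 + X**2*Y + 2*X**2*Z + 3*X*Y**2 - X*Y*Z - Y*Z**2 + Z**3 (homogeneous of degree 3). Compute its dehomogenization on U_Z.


f(x, y) = x**3 + x**2*y + 2*x**2 + 3*x*y**2 - x*y - y + 1

On U_Z we set Z = 1. Each monomial c·X^i·Y^j·Z^k in F becomes c·x^i·y^j·1^k = c·x^i·y^j.
Substituting Z = 1: F(X, Y, 1) = x**3 + x**2*y + 2*x**2 + 3*x*y**2 - x*y - y + 1.
Note: deg(f) ≤ deg(F) = 3; strict inequality happens when F is divisible by Z (lost terms).


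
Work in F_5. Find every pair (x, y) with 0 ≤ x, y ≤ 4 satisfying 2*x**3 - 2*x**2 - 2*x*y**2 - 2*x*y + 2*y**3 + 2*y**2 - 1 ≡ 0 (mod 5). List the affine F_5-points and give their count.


Affine F_5-points: {(3, 0), (3, 3), (3, 4), (4, 0), (4, 4)}; count = 5.

For each of the 25 pairs (x, y) ∈ F_5², evaluate f(x, y) mod 5. Record the zeros.
  x = 0: [0↦4, 1↦3, 2↦3, 3↦1, 4↦4]  zeros at y ∈ ∅
  x = 1: [0↦4, 1↦4, 2↦1, 3↦2, 4↦4]  zeros at y ∈ ∅
  x = 2: [0↦2, 1↦3, 2↦2, 3↦1, 4↦2]  zeros at y ∈ ∅
  x = 3: [0↦0, 1↦2, 2↦3, 3↦0, 4↦0]  zeros at y ∈ {0, 3, 4}
  x = 4: [0↦0, 1↦3, 2↦1, 3↦1, 4↦0]  zeros at y ∈ {0, 4}
Collecting zeros: affine points = {(3, 0), (3, 3), (3, 4), (4, 0), (4, 4)}.
Total count |C(F_5)_aff| = 5.


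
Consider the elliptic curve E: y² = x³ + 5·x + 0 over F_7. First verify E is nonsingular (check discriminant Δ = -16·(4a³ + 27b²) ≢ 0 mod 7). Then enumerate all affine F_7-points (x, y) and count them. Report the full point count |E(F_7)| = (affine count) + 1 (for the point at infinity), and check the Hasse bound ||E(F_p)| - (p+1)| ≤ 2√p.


Affine points = {(0, 0), (2, 2), (2, 5), (3, 0), (4, 0), (6, 1), (6, 6)}; affine count = 7; |E(F_7)| = 8.

Discriminant check: Δ ∝ 4a³ + 27b² = 4·5³ + 27·0² = 4·125 + 27·0 ≡ 3 (mod 7). Nonzero ⇒ E is nonsingular.
For each x ∈ F_7, compute rhs = x³ + 5·x + 0 mod 7, then count y ∈ F_7 with y² ≡ rhs.
  x = 0: rhs = 0, matching y values: 0 (1 points).
  x = 1: rhs = 6, matching y values: none (0 points).
  x = 2: rhs = 4, matching y values: 2, 5 (2 points).
  x = 3: rhs = 0, matching y values: 0 (1 points).
  x = 4: rhs = 0, matching y values: 0 (1 points).
  x = 5: rhs = 3, matching y values: none (0 points).
  x = 6: rhs = 1, matching y values: 1, 6 (2 points).
Total affine count: 7.
Full point count |E(F_7)| = 7 + 1 = 8.
Hasse bound: |8 − (7+1)| = |0| = 0 ≤ 2√7 ≈ 5.2915 ✓.
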